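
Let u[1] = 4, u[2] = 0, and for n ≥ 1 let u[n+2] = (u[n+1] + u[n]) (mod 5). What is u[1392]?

0

u[1] = 4,  u[2] = 0,  u[3] = 4,  u[4] = 4,  u[5] = 3,  u[6] = 2,  u[7] = 0,  u[8] = 2,  u[9] = 2,  u[10] = 4,  u[11] = 1,  u[12] = 0,  u[13] = 1,  u[14] = 1,  u[15] = 2,  u[16] = 3,  u[17] = 0,  u[18] = 3,  u[19] = 3,  u[20] = 1,  u[21] = 4,  u[22] = 0.
Since (u[21], u[22]) = (u[1], u[2]) = (4, 0) (two consecutive terms determine the rest), the sequence is periodic with period 20.
So u[1392] = u[1 + ((1392-1) mod 20)] = u[12] = 0.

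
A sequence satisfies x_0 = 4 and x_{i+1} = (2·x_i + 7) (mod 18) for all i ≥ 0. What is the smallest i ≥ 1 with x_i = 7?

We have x_0 = 4,  x_1 = 15,  x_2 = 1,  x_3 = 9,  x_4 = 7,  x_5 = 3,  x_6 = 13,  x_7 = 15.
Since x_7 = x_1 = 15, the sequence is eventually periodic: after a pre-period of length 1 it cycles with period 6.
The value 7 first appears (with i ≥ 1) at x_4.

4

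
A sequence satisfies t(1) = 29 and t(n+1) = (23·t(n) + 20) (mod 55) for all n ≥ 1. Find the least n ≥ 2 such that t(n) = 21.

27

We have t(1) = 29,  t(2) = 27,  t(3) = 36,  t(4) = 23,  t(5) = 54,  t(6) = 52,  t(7) = 6,  t(8) = 48,  t(9) = 24,  t(10) = 22,  t(11) = 31,  t(12) = 18,  t(13) = 49,  t(14) = 47,  t(15) = 1,  t(16) = 43,  t(17) = 19,  t(18) = 17,  t(19) = 26,  t(20) = 13,  t(21) = 44,  t(22) = 42,  t(23) = 51,  t(24) = 38,  t(25) = 14,  t(26) = 12,  t(27) = 21,  t(28) = 8,  t(29) = 39,  t(30) = 37,  t(31) = 46,  t(32) = 33,  t(33) = 9,  t(34) = 7,  t(35) = 16,  t(36) = 3,  t(37) = 34,  t(38) = 32,  t(39) = 41,  t(40) = 28,  t(41) = 4,  t(42) = 2,  t(43) = 11,  t(44) = 53,  t(45) = 29.
Since t(45) = t(1) = 29, the sequence is periodic with period 44.
The value 21 first appears (with n ≥ 2) at t(27).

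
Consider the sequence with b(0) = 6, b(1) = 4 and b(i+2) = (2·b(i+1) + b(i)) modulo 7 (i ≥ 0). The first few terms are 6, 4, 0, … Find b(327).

We have b(0) = 6; b(1) = 4; b(2) = 0; b(3) = 4; b(4) = 1; b(5) = 6; b(6) = 6; b(7) = 4.
Since (b(6), b(7)) = (b(0), b(1)) = (6, 4) (two consecutive terms determine the rest), the sequence is periodic with period 6.
So b(327) = b(0 + ((327-0) mod 6)) = b(3) = 4.

4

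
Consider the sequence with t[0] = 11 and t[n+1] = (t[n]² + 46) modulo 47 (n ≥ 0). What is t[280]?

2

Listing terms: t[0] = 11,  t[1] = 26,  t[2] = 17,  t[3] = 6,  t[4] = 35,  t[5] = 2,  t[6] = 3,  t[7] = 8,  t[8] = 16,  t[9] = 20,  t[10] = 23,  t[11] = 11.
The sequence repeats with period 11.
So t[280] = t[0 + ((280-0) mod 11)] = t[5] = 2.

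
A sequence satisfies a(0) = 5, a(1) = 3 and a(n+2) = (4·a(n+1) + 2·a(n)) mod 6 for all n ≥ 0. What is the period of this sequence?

We have a(0) = 5; a(1) = 3; a(2) = 4; a(3) = 4; a(4) = 0; a(5) = 2; a(6) = 2; a(7) = 0; a(8) = 4; a(9) = 4.
Since (a(8), a(9)) = (a(2), a(3)) = (4, 4) (two consecutive terms determine the rest), the sequence is eventually periodic: after a pre-period of length 2 it cycles with period 6.

6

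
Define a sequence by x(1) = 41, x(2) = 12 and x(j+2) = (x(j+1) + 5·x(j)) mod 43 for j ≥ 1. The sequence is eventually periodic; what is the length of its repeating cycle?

42

Listing terms: x(1) = 41,  x(2) = 12,  x(3) = 2,  x(4) = 19,  x(5) = 29,  x(6) = 38,  x(7) = 11,  x(8) = 29,  x(9) = 41,  x(10) = 14,  x(11) = 4,  x(12) = 31,  x(13) = 8,  x(14) = 34,  x(15) = 31,  x(16) = 29,  x(17) = 12,  x(18) = 28,  x(19) = 2,  x(20) = 13,  x(21) = 23,  x(22) = 2,  x(23) = 31,  x(24) = 41,  x(25) = 24,  x(26) = 14,  x(27) = 5,  x(28) = 32,  x(29) = 14,  x(30) = 2,  x(31) = 29,  x(32) = 39,  x(33) = 12,  x(34) = 35,  x(35) = 9,  x(36) = 12,  x(37) = 14,  x(38) = 31,  x(39) = 15,  x(40) = 41,  x(41) = 30,  x(42) = 20,  x(43) = 41,  x(44) = 12.
Since (x(43), x(44)) = (x(1), x(2)) = (41, 12) (two consecutive terms determine the rest), the sequence is periodic with period 42.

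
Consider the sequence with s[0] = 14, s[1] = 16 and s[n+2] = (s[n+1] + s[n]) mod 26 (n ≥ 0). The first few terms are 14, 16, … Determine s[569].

Listing terms: s[0] = 14, s[1] = 16, s[2] = 4, s[3] = 20, s[4] = 24, s[5] = 18, s[6] = 16, s[7] = 8, s[8] = 24, s[9] = 6, s[10] = 4, s[11] = 10, s[12] = 14, s[13] = 24, s[14] = 12, s[15] = 10, s[16] = 22, s[17] = 6, s[18] = 2, s[19] = 8, s[20] = 10, s[21] = 18, s[22] = 2, s[23] = 20, s[24] = 22, s[25] = 16, s[26] = 12, s[27] = 2, s[28] = 14, s[29] = 16.
Since (s[28], s[29]) = (s[0], s[1]) = (14, 16) (two consecutive terms determine the rest), the sequence is periodic with period 28.
So s[569] = s[0 + ((569-0) mod 28)] = s[9] = 6.

6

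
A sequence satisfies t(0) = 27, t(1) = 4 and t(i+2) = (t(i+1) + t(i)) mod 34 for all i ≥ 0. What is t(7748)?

27

Computing terms: t(0) = 27, t(1) = 4, t(2) = 31, t(3) = 1, t(4) = 32, t(5) = 33, t(6) = 31, t(7) = 30, t(8) = 27, t(9) = 23, t(10) = 16, t(11) = 5, t(12) = 21, t(13) = 26, t(14) = 13, t(15) = 5, t(16) = 18, t(17) = 23, t(18) = 7, t(19) = 30, t(20) = 3, t(21) = 33, t(22) = 2, t(23) = 1, t(24) = 3, t(25) = 4, t(26) = 7, t(27) = 11, t(28) = 18, t(29) = 29, t(30) = 13, t(31) = 8, t(32) = 21, t(33) = 29, t(34) = 16, t(35) = 11, t(36) = 27, t(37) = 4.
The sequence repeats with period 36.
So t(7748) = t(0 + ((7748-0) mod 36)) = t(8) = 27.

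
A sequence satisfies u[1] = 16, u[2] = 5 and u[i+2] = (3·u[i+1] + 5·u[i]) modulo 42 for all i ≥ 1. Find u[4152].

Computing terms: u[1] = 16; u[2] = 5; u[3] = 11; u[4] = 16; u[5] = 19; u[6] = 11; u[7] = 2; u[8] = 19; u[9] = 25; u[10] = 2; u[11] = 5; u[12] = 25; u[13] = 16; u[14] = 5.
The sequence repeats with period 12.
So u[4152] = u[1 + ((4152-1) mod 12)] = u[12] = 25.

25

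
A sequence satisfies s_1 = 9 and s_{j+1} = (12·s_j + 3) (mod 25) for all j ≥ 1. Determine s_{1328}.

s_1 = 9, s_2 = 11, s_3 = 10, s_4 = 23, s_5 = 4, s_6 = 1, s_7 = 15, s_8 = 8, s_9 = 24, s_{10} = 16, s_{11} = 20, s_{12} = 18, s_{13} = 19, s_{14} = 6, s_{15} = 0, s_{16} = 3, s_{17} = 14, s_{18} = 21, s_{19} = 5, s_{20} = 13, s_{21} = 9.
The sequence repeats with period 20.
(1328 - 1) mod 20 = 7, so s_{1328} = s_8 = 8.

8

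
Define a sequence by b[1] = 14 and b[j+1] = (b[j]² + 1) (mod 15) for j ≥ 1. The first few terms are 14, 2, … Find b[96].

We have b[1] = 14; b[2] = 2; b[3] = 5; b[4] = 11; b[5] = 2.
Since b[5] = b[2] = 2, the sequence is eventually periodic: after a pre-period of length 1 it cycles with period 3.
For j ≥ 2, b[j] depends only on (j - 2) mod 3. (96 - 2) mod 3 = 1, so b[96] = b[3] = 5.

5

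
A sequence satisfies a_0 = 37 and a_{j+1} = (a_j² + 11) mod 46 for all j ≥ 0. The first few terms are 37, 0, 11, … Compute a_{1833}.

40

We have a_0 = 37,  a_1 = 0,  a_2 = 11,  a_3 = 40,  a_4 = 1,  a_5 = 12,  a_6 = 17,  a_7 = 24,  a_8 = 35,  a_9 = 40.
Since a_9 = a_3 = 40, the sequence is eventually periodic: after a pre-period of length 3 it cycles with period 6.
For j ≥ 3, a_j depends only on (j - 3) mod 6. (1833 - 3) mod 6 = 0, so a_{1833} = a_3 = 40.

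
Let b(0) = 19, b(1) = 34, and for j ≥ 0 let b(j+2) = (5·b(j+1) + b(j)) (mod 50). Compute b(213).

Listing terms: b(0) = 19,  b(1) = 34,  b(2) = 39,  b(3) = 29,  b(4) = 34,  b(5) = 49,  b(6) = 29,  b(7) = 44,  b(8) = 49,  b(9) = 39,  b(10) = 44,  b(11) = 9,  b(12) = 39,  b(13) = 4,  b(14) = 9,  b(15) = 49,  b(16) = 4,  b(17) = 19,  b(18) = 49,  b(19) = 14,  b(20) = 19,  b(21) = 9,  b(22) = 14,  b(23) = 29,  b(24) = 9,  b(25) = 24,  b(26) = 29,  b(27) = 19,  b(28) = 24,  b(29) = 39,  b(30) = 19,  b(31) = 34.
Since (b(30), b(31)) = (b(0), b(1)) = (19, 34) (two consecutive terms determine the rest), the sequence is periodic with period 30.
So b(213) = b(0 + ((213-0) mod 30)) = b(3) = 29.

29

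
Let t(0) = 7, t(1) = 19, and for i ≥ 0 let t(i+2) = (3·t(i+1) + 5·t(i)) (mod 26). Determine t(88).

13

t(0) = 7, t(1) = 19, t(2) = 14, t(3) = 7, t(4) = 13, t(5) = 22, t(6) = 1, t(7) = 9, t(8) = 6, t(9) = 11, t(10) = 11, t(11) = 10, t(12) = 7, t(13) = 19.
Since (t(12), t(13)) = (t(0), t(1)) = (7, 19) (two consecutive terms determine the rest), the sequence is periodic with period 12.
(88 - 0) mod 12 = 4, so t(88) = t(4) = 13.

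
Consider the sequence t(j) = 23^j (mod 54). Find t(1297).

Listing terms: t(1) = 23, t(2) = 43, t(3) = 17, t(4) = 13, t(5) = 29, t(6) = 19, t(7) = 5, t(8) = 7, t(9) = 53, t(10) = 31, t(11) = 11, t(12) = 37, t(13) = 41, t(14) = 25, t(15) = 35, t(16) = 49, t(17) = 47, t(18) = 1, t(19) = 23.
Since t(19) = t(1) = 23, the sequence is periodic with period 18.
So t(1297) = t(1 + ((1297-1) mod 18)) = t(1) = 23.

23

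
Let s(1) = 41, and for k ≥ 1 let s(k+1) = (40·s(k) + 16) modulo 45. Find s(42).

Listing terms: s(1) = 41,  s(2) = 36,  s(3) = 16,  s(4) = 26,  s(5) = 21,  s(6) = 1,  s(7) = 11,  s(8) = 6,  s(9) = 31,  s(10) = 41.
Since s(10) = s(1) = 41, the sequence is periodic with period 9.
(42 - 1) mod 9 = 5, so s(42) = s(6) = 1.

1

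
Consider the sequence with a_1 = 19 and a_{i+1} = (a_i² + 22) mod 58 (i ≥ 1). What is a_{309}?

57

Listing terms: a_1 = 19, a_2 = 35, a_3 = 29, a_4 = 51, a_5 = 13, a_6 = 17, a_7 = 21, a_8 = 57, a_9 = 23, a_{10} = 29.
Since a_{10} = a_3 = 29, the sequence is eventually periodic: after a pre-period of length 2 it cycles with period 7.
For i ≥ 3, a_i depends only on (i - 3) mod 7. (309 - 3) mod 7 = 5, so a_{309} = a_8 = 57.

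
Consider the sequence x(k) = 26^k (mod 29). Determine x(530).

Listing terms: x(1) = 26; x(2) = 9; x(3) = 2; x(4) = 23; x(5) = 18; x(6) = 4; x(7) = 17; x(8) = 7; x(9) = 8; x(10) = 5; x(11) = 14; x(12) = 16; x(13) = 10; x(14) = 28; x(15) = 3; x(16) = 20; x(17) = 27; x(18) = 6; x(19) = 11; x(20) = 25; x(21) = 12; x(22) = 22; x(23) = 21; x(24) = 24; x(25) = 15; x(26) = 13; x(27) = 19; x(28) = 1; x(29) = 26.
The sequence repeats with period 28.
(530 - 1) mod 28 = 25, so x(530) = x(26) = 13.

13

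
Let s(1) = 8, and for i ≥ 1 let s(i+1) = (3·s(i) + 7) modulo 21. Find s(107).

4

Listing terms: s(1) = 8; s(2) = 10; s(3) = 16; s(4) = 13; s(5) = 4; s(6) = 19; s(7) = 1; s(8) = 10.
Since s(8) = s(2) = 10, the sequence is eventually periodic: after a pre-period of length 1 it cycles with period 6.
For i ≥ 2, s(i) depends only on (i - 2) mod 6. (107 - 2) mod 6 = 3, so s(107) = s(5) = 4.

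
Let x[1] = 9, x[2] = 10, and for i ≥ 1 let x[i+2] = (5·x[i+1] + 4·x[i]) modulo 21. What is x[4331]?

20

x[1] = 9,  x[2] = 10,  x[3] = 2,  x[4] = 8,  x[5] = 6,  x[6] = 20,  x[7] = 19,  x[8] = 7,  x[9] = 6,  x[10] = 16,  x[11] = 20,  x[12] = 17,  x[13] = 18,  x[14] = 11,  x[15] = 1,  x[16] = 7,  x[17] = 18,  x[18] = 13,  x[19] = 11,  x[20] = 2,  x[21] = 12,  x[22] = 5,  x[23] = 10,  x[24] = 7,  x[25] = 12,  x[26] = 4,  x[27] = 5,  x[28] = 20,  x[29] = 15,  x[30] = 8,  x[31] = 16,  x[32] = 7,  x[33] = 15,  x[34] = 19,  x[35] = 8,  x[36] = 11,  x[37] = 3,  x[38] = 17,  x[39] = 13,  x[40] = 7,  x[41] = 3,  x[42] = 1,  x[43] = 17,  x[44] = 5,  x[45] = 9,  x[46] = 2,  x[47] = 4,  x[48] = 7,  x[49] = 9,  x[50] = 10.
The sequence repeats with period 48.
So x[4331] = x[1 + ((4331-1) mod 48)] = x[11] = 20.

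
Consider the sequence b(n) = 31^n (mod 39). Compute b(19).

b(0) = 1,  b(1) = 31,  b(2) = 25,  b(3) = 34,  b(4) = 1.
Since b(4) = b(0) = 1, the sequence is periodic with period 4.
So b(19) = b(0 + ((19-0) mod 4)) = b(3) = 34.

34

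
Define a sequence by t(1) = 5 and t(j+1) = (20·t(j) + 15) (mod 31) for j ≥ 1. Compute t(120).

Computing terms: t(1) = 5, t(2) = 22, t(3) = 21, t(4) = 1, t(5) = 4, t(6) = 2, t(7) = 24, t(8) = 30, t(9) = 26, t(10) = 8, t(11) = 20, t(12) = 12, t(13) = 7, t(14) = 0, t(15) = 15, t(16) = 5.
Since t(16) = t(1) = 5, the sequence is periodic with period 15.
So t(120) = t(1 + ((120-1) mod 15)) = t(15) = 15.

15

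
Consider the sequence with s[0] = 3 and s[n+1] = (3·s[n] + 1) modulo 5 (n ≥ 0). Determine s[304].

We have s[0] = 3, s[1] = 0, s[2] = 1, s[3] = 4, s[4] = 3.
Since s[4] = s[0] = 3, the sequence is periodic with period 4.
(304 - 0) mod 4 = 0, so s[304] = s[0] = 3.

3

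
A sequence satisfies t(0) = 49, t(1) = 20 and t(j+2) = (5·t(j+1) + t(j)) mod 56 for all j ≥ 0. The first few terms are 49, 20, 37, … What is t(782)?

Listing terms: t(0) = 49; t(1) = 20; t(2) = 37; t(3) = 37; t(4) = 54; t(5) = 27; t(6) = 21; t(7) = 20; t(8) = 9; t(9) = 9; t(10) = 54; t(11) = 55; t(12) = 49; t(13) = 20.
The sequence repeats with period 12.
So t(782) = t(0 + ((782-0) mod 12)) = t(2) = 37.

37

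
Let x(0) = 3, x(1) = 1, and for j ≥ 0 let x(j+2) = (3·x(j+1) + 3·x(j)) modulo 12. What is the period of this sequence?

3

Listing terms: x(0) = 3, x(1) = 1, x(2) = 0, x(3) = 3, x(4) = 9, x(5) = 0, x(6) = 3.
Since (x(5), x(6)) = (x(2), x(3)) = (0, 3) (two consecutive terms determine the rest), the sequence is eventually periodic: after a pre-period of length 2 it cycles with period 3.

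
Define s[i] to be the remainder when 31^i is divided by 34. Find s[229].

Computing terms: s[0] = 1, s[1] = 31, s[2] = 9, s[3] = 7, s[4] = 13, s[5] = 29, s[6] = 15, s[7] = 23, s[8] = 33, s[9] = 3, s[10] = 25, s[11] = 27, s[12] = 21, s[13] = 5, s[14] = 19, s[15] = 11, s[16] = 1.
The sequence repeats with period 16.
(229 - 0) mod 16 = 5, so s[229] = s[5] = 29.

29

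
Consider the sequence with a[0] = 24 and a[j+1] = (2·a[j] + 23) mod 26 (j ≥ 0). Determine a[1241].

25

a[0] = 24,  a[1] = 19,  a[2] = 9,  a[3] = 15,  a[4] = 1,  a[5] = 25,  a[6] = 21,  a[7] = 13,  a[8] = 23,  a[9] = 17,  a[10] = 5,  a[11] = 7,  a[12] = 11,  a[13] = 19.
Since a[13] = a[1] = 19, the sequence is eventually periodic: after a pre-period of length 1 it cycles with period 12.
For j ≥ 1, a[j] depends only on (j - 1) mod 12. (1241 - 1) mod 12 = 4, so a[1241] = a[5] = 25.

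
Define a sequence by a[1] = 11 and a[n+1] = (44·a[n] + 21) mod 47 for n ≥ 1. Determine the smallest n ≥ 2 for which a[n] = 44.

32

Computing terms: a[1] = 11,  a[2] = 35,  a[3] = 10,  a[4] = 38,  a[5] = 1,  a[6] = 18,  a[7] = 14,  a[8] = 26,  a[9] = 37,  a[10] = 4,  a[11] = 9,  a[12] = 41,  a[13] = 39,  a[14] = 45,  a[15] = 27,  a[16] = 34,  a[17] = 13,  a[18] = 29,  a[19] = 28,  a[20] = 31,  a[21] = 22,  a[22] = 2,  a[23] = 15,  a[24] = 23,  a[25] = 46,  a[26] = 24,  a[27] = 43,  a[28] = 33,  a[29] = 16,  a[30] = 20,  a[31] = 8,  a[32] = 44,  a[33] = 30,  a[34] = 25,  a[35] = 40,  a[36] = 42,  a[37] = 36,  a[38] = 7,  a[39] = 0,  a[40] = 21,  a[41] = 5,  a[42] = 6,  a[43] = 3,  a[44] = 12,  a[45] = 32,  a[46] = 19,  a[47] = 11.
Since a[47] = a[1] = 11, the sequence is periodic with period 46.
The value 44 first appears (with n ≥ 2) at a[32].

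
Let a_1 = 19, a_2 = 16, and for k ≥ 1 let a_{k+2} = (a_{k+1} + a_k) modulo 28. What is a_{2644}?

23

Computing terms: a_1 = 19,  a_2 = 16,  a_3 = 7,  a_4 = 23,  a_5 = 2,  a_6 = 25,  a_7 = 27,  a_8 = 24,  a_9 = 23,  a_{10} = 19,  a_{11} = 14,  a_{12} = 5,  a_{13} = 19,  a_{14} = 24,  a_{15} = 15,  a_{16} = 11,  a_{17} = 26,  a_{18} = 9,  a_{19} = 7,  a_{20} = 16,  a_{21} = 23,  a_{22} = 11,  a_{23} = 6,  a_{24} = 17,  a_{25} = 23,  a_{26} = 12,  a_{27} = 7,  a_{28} = 19,  a_{29} = 26,  a_{30} = 17,  a_{31} = 15,  a_{32} = 4,  a_{33} = 19,  a_{34} = 23,  a_{35} = 14,  a_{36} = 9,  a_{37} = 23,  a_{38} = 4,  a_{39} = 27,  a_{40} = 3,  a_{41} = 2,  a_{42} = 5,  a_{43} = 7,  a_{44} = 12,  a_{45} = 19,  a_{46} = 3,  a_{47} = 22,  a_{48} = 25,  a_{49} = 19,  a_{50} = 16.
The sequence repeats with period 48.
(2644 - 1) mod 48 = 3, so a_{2644} = a_4 = 23.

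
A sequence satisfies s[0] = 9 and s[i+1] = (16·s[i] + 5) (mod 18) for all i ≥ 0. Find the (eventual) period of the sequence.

s[0] = 9,  s[1] = 5,  s[2] = 13,  s[3] = 15,  s[4] = 11,  s[5] = 1,  s[6] = 3,  s[7] = 17,  s[8] = 7,  s[9] = 9.
The sequence repeats with period 9.

9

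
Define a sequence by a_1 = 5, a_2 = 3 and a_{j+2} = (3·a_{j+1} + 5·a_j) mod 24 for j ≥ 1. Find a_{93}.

2

a_1 = 5,  a_2 = 3,  a_3 = 10,  a_4 = 21,  a_5 = 17,  a_6 = 12,  a_7 = 1,  a_8 = 15,  a_9 = 2,  a_{10} = 9,  a_{11} = 13,  a_{12} = 12,  a_{13} = 5,  a_{14} = 3.
The sequence repeats with period 12.
(93 - 1) mod 12 = 8, so a_{93} = a_9 = 2.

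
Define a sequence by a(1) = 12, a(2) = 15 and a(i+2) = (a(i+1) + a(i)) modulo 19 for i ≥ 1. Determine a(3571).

Computing terms: a(1) = 12, a(2) = 15, a(3) = 8, a(4) = 4, a(5) = 12, a(6) = 16, a(7) = 9, a(8) = 6, a(9) = 15, a(10) = 2, a(11) = 17, a(12) = 0, a(13) = 17, a(14) = 17, a(15) = 15, a(16) = 13, a(17) = 9, a(18) = 3, a(19) = 12, a(20) = 15.
Since (a(19), a(20)) = (a(1), a(2)) = (12, 15) (two consecutive terms determine the rest), the sequence is periodic with period 18.
(3571 - 1) mod 18 = 6, so a(3571) = a(7) = 9.

9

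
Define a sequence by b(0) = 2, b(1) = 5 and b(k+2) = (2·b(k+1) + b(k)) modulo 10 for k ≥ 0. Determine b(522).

8

Listing terms: b(0) = 2,  b(1) = 5,  b(2) = 2,  b(3) = 9,  b(4) = 0,  b(5) = 9,  b(6) = 8,  b(7) = 5,  b(8) = 8,  b(9) = 1,  b(10) = 0,  b(11) = 1,  b(12) = 2,  b(13) = 5.
The sequence repeats with period 12.
(522 - 0) mod 12 = 6, so b(522) = b(6) = 8.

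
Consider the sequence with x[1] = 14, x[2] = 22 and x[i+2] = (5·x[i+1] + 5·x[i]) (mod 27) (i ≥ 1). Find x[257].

1

x[1] = 14; x[2] = 22; x[3] = 18; x[4] = 11; x[5] = 10; x[6] = 24; x[7] = 8; x[8] = 25; x[9] = 3; x[10] = 5; x[11] = 13; x[12] = 9; x[13] = 2; x[14] = 1; x[15] = 15; x[16] = 26; x[17] = 16; x[18] = 21; x[19] = 23; x[20] = 4; x[21] = 0; x[22] = 20; x[23] = 19; x[24] = 6; x[25] = 17; x[26] = 7; x[27] = 12; x[28] = 14; x[29] = 22.
Since (x[28], x[29]) = (x[1], x[2]) = (14, 22) (two consecutive terms determine the rest), the sequence is periodic with period 27.
(257 - 1) mod 27 = 13, so x[257] = x[14] = 1.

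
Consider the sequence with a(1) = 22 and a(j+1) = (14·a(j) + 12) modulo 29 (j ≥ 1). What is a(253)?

Computing terms: a(1) = 22; a(2) = 1; a(3) = 26; a(4) = 28; a(5) = 27; a(6) = 13; a(7) = 20; a(8) = 2; a(9) = 11; a(10) = 21; a(11) = 16; a(12) = 4; a(13) = 10; a(14) = 7; a(15) = 23; a(16) = 15; a(17) = 19; a(18) = 17; a(19) = 18; a(20) = 3; a(21) = 25; a(22) = 14; a(23) = 5; a(24) = 24; a(25) = 0; a(26) = 12; a(27) = 6; a(28) = 9; a(29) = 22.
The sequence repeats with period 28.
(253 - 1) mod 28 = 0, so a(253) = a(1) = 22.

22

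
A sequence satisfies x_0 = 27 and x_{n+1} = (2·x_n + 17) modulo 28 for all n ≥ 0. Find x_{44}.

Listing terms: x_0 = 27, x_1 = 15, x_2 = 19, x_3 = 27.
Since x_3 = x_0 = 27, the sequence is periodic with period 3.
(44 - 0) mod 3 = 2, so x_{44} = x_2 = 19.

19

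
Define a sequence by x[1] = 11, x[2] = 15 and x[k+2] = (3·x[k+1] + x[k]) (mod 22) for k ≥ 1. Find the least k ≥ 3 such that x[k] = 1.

11

We have x[1] = 11,  x[2] = 15,  x[3] = 12,  x[4] = 7,  x[5] = 11,  x[6] = 18,  x[7] = 21,  x[8] = 15,  x[9] = 0,  x[10] = 15,  x[11] = 1,  x[12] = 18,  x[13] = 11,  x[14] = 7,  x[15] = 10,  x[16] = 15,  x[17] = 11,  x[18] = 4,  x[19] = 1,  x[20] = 7,  x[21] = 0,  x[22] = 7,  x[23] = 21,  x[24] = 4,  x[25] = 11,  x[26] = 15.
Since (x[25], x[26]) = (x[1], x[2]) = (11, 15) (two consecutive terms determine the rest), the sequence is periodic with period 24.
The value 1 first appears (with k ≥ 3) at x[11].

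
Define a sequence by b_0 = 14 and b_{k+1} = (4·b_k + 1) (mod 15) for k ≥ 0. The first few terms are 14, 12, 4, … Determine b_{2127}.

Listing terms: b_0 = 14, b_1 = 12, b_2 = 4, b_3 = 2, b_4 = 9, b_5 = 7, b_6 = 14.
The sequence repeats with period 6.
So b_{2127} = b_{0 + ((2127-0) mod 6)} = b_3 = 2.

2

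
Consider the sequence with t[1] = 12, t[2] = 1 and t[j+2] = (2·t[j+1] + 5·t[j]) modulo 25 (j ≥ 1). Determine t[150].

1

Computing terms: t[1] = 12,  t[2] = 1,  t[3] = 12,  t[4] = 4,  t[5] = 18,  t[6] = 6,  t[7] = 2,  t[8] = 9,  t[9] = 3,  t[10] = 1,  t[11] = 17,  t[12] = 14,  t[13] = 13,  t[14] = 21,  t[15] = 7,  t[16] = 19,  t[17] = 23,  t[18] = 16,  t[19] = 22,  t[20] = 24,  t[21] = 8,  t[22] = 11,  t[23] = 12,  t[24] = 4.
Since (t[23], t[24]) = (t[3], t[4]) = (12, 4) (two consecutive terms determine the rest), the sequence is eventually periodic: after a pre-period of length 2 it cycles with period 20.
For j ≥ 3, t[j] depends only on (j - 3) mod 20. (150 - 3) mod 20 = 7, so t[150] = t[10] = 1.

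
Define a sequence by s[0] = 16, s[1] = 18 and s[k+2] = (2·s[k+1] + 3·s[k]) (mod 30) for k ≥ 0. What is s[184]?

Computing terms: s[0] = 16, s[1] = 18, s[2] = 24, s[3] = 12, s[4] = 6, s[5] = 18, s[6] = 24.
Since (s[5], s[6]) = (s[1], s[2]) = (18, 24) (two consecutive terms determine the rest), the sequence is eventually periodic: after a pre-period of length 1 it cycles with period 4.
For k ≥ 1, s[k] depends only on (k - 1) mod 4. (184 - 1) mod 4 = 3, so s[184] = s[4] = 6.

6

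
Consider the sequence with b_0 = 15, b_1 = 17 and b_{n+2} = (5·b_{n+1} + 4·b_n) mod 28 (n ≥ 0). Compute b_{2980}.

We have b_0 = 15; b_1 = 17; b_2 = 5; b_3 = 9; b_4 = 9; b_5 = 25; b_6 = 21; b_7 = 9; b_8 = 17; b_9 = 9; b_{10} = 1; b_{11} = 13; b_{12} = 13; b_{13} = 5; b_{14} = 21; b_{15} = 13; b_{16} = 9; b_{17} = 13; b_{18} = 17; b_{19} = 25; b_{20} = 25; b_{21} = 1; b_{22} = 21; b_{23} = 25; b_{24} = 13; b_{25} = 25; b_{26} = 9; b_{27} = 5; b_{28} = 5; b_{29} = 17; b_{30} = 21; b_{31} = 5; b_{32} = 25; b_{33} = 5; b_{34} = 13; b_{35} = 1; b_{36} = 1; b_{37} = 9; b_{38} = 21; b_{39} = 1; b_{40} = 5; b_{41} = 1; b_{42} = 25; b_{43} = 17; b_{44} = 17; b_{45} = 13; b_{46} = 21; b_{47} = 17; b_{48} = 1; b_{49} = 17; b_{50} = 5.
Since (b_{49}, b_{50}) = (b_1, b_2) = (17, 5) (two consecutive terms determine the rest), the sequence is eventually periodic: after a pre-period of length 1 it cycles with period 48.
For n ≥ 1, b_n depends only on (n - 1) mod 48. (2980 - 1) mod 48 = 3, so b_{2980} = b_4 = 9.

9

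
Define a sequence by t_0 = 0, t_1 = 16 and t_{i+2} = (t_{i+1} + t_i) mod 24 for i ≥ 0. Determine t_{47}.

t_0 = 0, t_1 = 16, t_2 = 16, t_3 = 8, t_4 = 0, t_5 = 8, t_6 = 8, t_7 = 16, t_8 = 0, t_9 = 16.
Since (t_8, t_9) = (t_0, t_1) = (0, 16) (two consecutive terms determine the rest), the sequence is periodic with period 8.
So t_{47} = t_{0 + ((47-0) mod 8)} = t_7 = 16.

16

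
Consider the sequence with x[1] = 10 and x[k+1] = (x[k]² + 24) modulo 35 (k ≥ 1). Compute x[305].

5

Listing terms: x[1] = 10,  x[2] = 19,  x[3] = 0,  x[4] = 24,  x[5] = 5,  x[6] = 14,  x[7] = 10.
Since x[7] = x[1] = 10, the sequence is periodic with period 6.
So x[305] = x[1 + ((305-1) mod 6)] = x[5] = 5.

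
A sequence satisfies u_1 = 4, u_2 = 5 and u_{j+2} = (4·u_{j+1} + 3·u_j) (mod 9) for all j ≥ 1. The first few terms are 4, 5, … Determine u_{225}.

5

We have u_1 = 4; u_2 = 5; u_3 = 5; u_4 = 8; u_5 = 2; u_6 = 5; u_7 = 8.
Since (u_6, u_7) = (u_3, u_4) = (5, 8) (two consecutive terms determine the rest), the sequence is eventually periodic: after a pre-period of length 2 it cycles with period 3.
For j ≥ 3, u_j depends only on (j - 3) mod 3. (225 - 3) mod 3 = 0, so u_{225} = u_3 = 5.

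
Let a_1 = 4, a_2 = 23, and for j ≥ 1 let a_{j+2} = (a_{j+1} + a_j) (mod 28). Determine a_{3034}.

26

We have a_1 = 4, a_2 = 23, a_3 = 27, a_4 = 22, a_5 = 21, a_6 = 15, a_7 = 8, a_8 = 23, a_9 = 3, a_{10} = 26, a_{11} = 1, a_{12} = 27, a_{13} = 0, a_{14} = 27, a_{15} = 27, a_{16} = 26, a_{17} = 25, a_{18} = 23, a_{19} = 20, a_{20} = 15, a_{21} = 7, a_{22} = 22, a_{23} = 1, a_{24} = 23, a_{25} = 24, a_{26} = 19, a_{27} = 15, a_{28} = 6, a_{29} = 21, a_{30} = 27, a_{31} = 20, a_{32} = 19, a_{33} = 11, a_{34} = 2, a_{35} = 13, a_{36} = 15, a_{37} = 0, a_{38} = 15, a_{39} = 15, a_{40} = 2, a_{41} = 17, a_{42} = 19, a_{43} = 8, a_{44} = 27, a_{45} = 7, a_{46} = 6, a_{47} = 13, a_{48} = 19, a_{49} = 4, a_{50} = 23.
Since (a_{49}, a_{50}) = (a_1, a_2) = (4, 23) (two consecutive terms determine the rest), the sequence is periodic with period 48.
So a_{3034} = a_{1 + ((3034-1) mod 48)} = a_{10} = 26.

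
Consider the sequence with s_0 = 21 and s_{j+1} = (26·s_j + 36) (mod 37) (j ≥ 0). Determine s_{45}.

21

We have s_0 = 21; s_1 = 27; s_2 = 35; s_3 = 21.
Since s_3 = s_0 = 21, the sequence is periodic with period 3.
So s_{45} = s_{0 + ((45-0) mod 3)} = s_0 = 21.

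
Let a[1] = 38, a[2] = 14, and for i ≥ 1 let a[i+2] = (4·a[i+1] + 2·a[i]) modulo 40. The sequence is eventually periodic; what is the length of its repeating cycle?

4

Computing terms: a[1] = 38; a[2] = 14; a[3] = 12; a[4] = 36; a[5] = 8; a[6] = 24; a[7] = 32; a[8] = 16; a[9] = 8; a[10] = 24.
Since (a[9], a[10]) = (a[5], a[6]) = (8, 24) (two consecutive terms determine the rest), the sequence is eventually periodic: after a pre-period of length 4 it cycles with period 4.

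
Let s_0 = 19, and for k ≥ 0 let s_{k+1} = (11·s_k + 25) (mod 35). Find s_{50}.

Computing terms: s_0 = 19; s_1 = 24; s_2 = 9; s_3 = 19.
The sequence repeats with period 3.
(50 - 0) mod 3 = 2, so s_{50} = s_2 = 9.

9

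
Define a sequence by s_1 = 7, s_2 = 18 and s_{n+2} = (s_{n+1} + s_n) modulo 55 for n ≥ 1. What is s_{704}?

43

We have s_1 = 7,  s_2 = 18,  s_3 = 25,  s_4 = 43,  s_5 = 13,  s_6 = 1,  s_7 = 14,  s_8 = 15,  s_9 = 29,  s_{10} = 44,  s_{11} = 18,  s_{12} = 7,  s_{13} = 25,  s_{14} = 32,  s_{15} = 2,  s_{16} = 34,  s_{17} = 36,  s_{18} = 15,  s_{19} = 51,  s_{20} = 11,  s_{21} = 7,  s_{22} = 18.
Since (s_{21}, s_{22}) = (s_1, s_2) = (7, 18) (two consecutive terms determine the rest), the sequence is periodic with period 20.
(704 - 1) mod 20 = 3, so s_{704} = s_4 = 43.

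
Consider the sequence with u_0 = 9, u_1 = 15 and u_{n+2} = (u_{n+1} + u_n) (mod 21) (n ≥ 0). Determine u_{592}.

9

u_0 = 9; u_1 = 15; u_2 = 3; u_3 = 18; u_4 = 0; u_5 = 18; u_6 = 18; u_7 = 15; u_8 = 12; u_9 = 6; u_{10} = 18; u_{11} = 3; u_{12} = 0; u_{13} = 3; u_{14} = 3; u_{15} = 6; u_{16} = 9; u_{17} = 15.
Since (u_{16}, u_{17}) = (u_0, u_1) = (9, 15) (two consecutive terms determine the rest), the sequence is periodic with period 16.
So u_{592} = u_{0 + ((592-0) mod 16)} = u_0 = 9.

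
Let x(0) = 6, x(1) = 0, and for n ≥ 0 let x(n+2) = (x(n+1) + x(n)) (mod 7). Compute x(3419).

1

We have x(0) = 6,  x(1) = 0,  x(2) = 6,  x(3) = 6,  x(4) = 5,  x(5) = 4,  x(6) = 2,  x(7) = 6,  x(8) = 1,  x(9) = 0,  x(10) = 1,  x(11) = 1,  x(12) = 2,  x(13) = 3,  x(14) = 5,  x(15) = 1,  x(16) = 6,  x(17) = 0.
Since (x(16), x(17)) = (x(0), x(1)) = (6, 0) (two consecutive terms determine the rest), the sequence is periodic with period 16.
So x(3419) = x(0 + ((3419-0) mod 16)) = x(11) = 1.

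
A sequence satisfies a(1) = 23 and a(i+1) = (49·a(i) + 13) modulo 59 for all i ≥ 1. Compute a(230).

46

Computing terms: a(1) = 23, a(2) = 19, a(3) = 0, a(4) = 13, a(5) = 1, a(6) = 3, a(7) = 42, a(8) = 6, a(9) = 12, a(10) = 11, a(11) = 21, a(12) = 39, a(13) = 36, a(14) = 7, a(15) = 2, a(16) = 52, a(17) = 24, a(18) = 9, a(19) = 41, a(20) = 16, a(21) = 30, a(22) = 8, a(23) = 51, a(24) = 34, a(25) = 27, a(26) = 38, a(27) = 46, a(28) = 25, a(29) = 58, a(30) = 23.
The sequence repeats with period 29.
So a(230) = a(1 + ((230-1) mod 29)) = a(27) = 46.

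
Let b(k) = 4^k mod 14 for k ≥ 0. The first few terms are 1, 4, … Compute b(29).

2

Computing terms: b(0) = 1, b(1) = 4, b(2) = 2, b(3) = 8, b(4) = 4.
Since b(4) = b(1) = 4, the sequence is eventually periodic: after a pre-period of length 1 it cycles with period 3.
For k ≥ 1, b(k) depends only on (k - 1) mod 3. (29 - 1) mod 3 = 1, so b(29) = b(2) = 2.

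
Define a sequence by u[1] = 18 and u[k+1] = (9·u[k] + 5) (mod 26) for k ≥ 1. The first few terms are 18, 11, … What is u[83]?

We have u[1] = 18, u[2] = 11, u[3] = 0, u[4] = 5, u[5] = 24, u[6] = 13, u[7] = 18.
The sequence repeats with period 6.
So u[83] = u[1 + ((83-1) mod 6)] = u[5] = 24.

24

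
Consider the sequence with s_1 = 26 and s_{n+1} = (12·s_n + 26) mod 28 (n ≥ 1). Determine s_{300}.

14

Listing terms: s_1 = 26,  s_2 = 2,  s_3 = 22,  s_4 = 10,  s_5 = 6,  s_6 = 14,  s_7 = 26.
The sequence repeats with period 6.
So s_{300} = s_{1 + ((300-1) mod 6)} = s_6 = 14.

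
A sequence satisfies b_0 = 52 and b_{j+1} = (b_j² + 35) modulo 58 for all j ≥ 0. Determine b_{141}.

15

b_0 = 52, b_1 = 13, b_2 = 30, b_3 = 7, b_4 = 26, b_5 = 15, b_6 = 28, b_7 = 7.
Since b_7 = b_3 = 7, the sequence is eventually periodic: after a pre-period of length 3 it cycles with period 4.
For j ≥ 3, b_j depends only on (j - 3) mod 4. (141 - 3) mod 4 = 2, so b_{141} = b_5 = 15.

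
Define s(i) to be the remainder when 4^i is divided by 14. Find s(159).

Computing terms: s(1) = 4; s(2) = 2; s(3) = 8; s(4) = 4.
The sequence repeats with period 3.
(159 - 1) mod 3 = 2, so s(159) = s(3) = 8.

8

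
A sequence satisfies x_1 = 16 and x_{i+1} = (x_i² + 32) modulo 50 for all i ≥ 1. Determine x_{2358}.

48

x_1 = 16; x_2 = 38; x_3 = 26; x_4 = 8; x_5 = 46; x_6 = 48; x_7 = 36; x_8 = 28; x_9 = 16.
The sequence repeats with period 8.
So x_{2358} = x_{1 + ((2358-1) mod 8)} = x_6 = 48.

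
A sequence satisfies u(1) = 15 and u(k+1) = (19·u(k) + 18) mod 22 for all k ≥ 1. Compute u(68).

9

u(1) = 15; u(2) = 17; u(3) = 11; u(4) = 7; u(5) = 19; u(6) = 5; u(7) = 3; u(8) = 9; u(9) = 13; u(10) = 1; u(11) = 15.
The sequence repeats with period 10.
(68 - 1) mod 10 = 7, so u(68) = u(8) = 9.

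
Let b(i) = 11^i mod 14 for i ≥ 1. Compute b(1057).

11

Computing terms: b(1) = 11, b(2) = 9, b(3) = 1, b(4) = 11.
The sequence repeats with period 3.
(1057 - 1) mod 3 = 0, so b(1057) = b(1) = 11.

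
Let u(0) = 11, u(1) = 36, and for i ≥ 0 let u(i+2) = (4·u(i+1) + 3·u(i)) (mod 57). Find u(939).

u(0) = 11; u(1) = 36; u(2) = 6; u(3) = 18; u(4) = 33; u(5) = 15; u(6) = 45; u(7) = 54; u(8) = 9; u(9) = 27; u(10) = 21; u(11) = 51; u(12) = 39; u(13) = 24; u(14) = 42; u(15) = 12; u(16) = 3; u(17) = 48; u(18) = 30; u(19) = 36; u(20) = 6.
Since (u(19), u(20)) = (u(1), u(2)) = (36, 6) (two consecutive terms determine the rest), the sequence is eventually periodic: after a pre-period of length 1 it cycles with period 18.
For i ≥ 1, u(i) depends only on (i - 1) mod 18. (939 - 1) mod 18 = 2, so u(939) = u(3) = 18.

18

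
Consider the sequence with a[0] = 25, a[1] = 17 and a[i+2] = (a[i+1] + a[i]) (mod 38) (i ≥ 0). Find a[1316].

4

We have a[0] = 25; a[1] = 17; a[2] = 4; a[3] = 21; a[4] = 25; a[5] = 8; a[6] = 33; a[7] = 3; a[8] = 36; a[9] = 1; a[10] = 37; a[11] = 0; a[12] = 37; a[13] = 37; a[14] = 36; a[15] = 35; a[16] = 33; a[17] = 30; a[18] = 25; a[19] = 17.
Since (a[18], a[19]) = (a[0], a[1]) = (25, 17) (two consecutive terms determine the rest), the sequence is periodic with period 18.
So a[1316] = a[0 + ((1316-0) mod 18)] = a[2] = 4.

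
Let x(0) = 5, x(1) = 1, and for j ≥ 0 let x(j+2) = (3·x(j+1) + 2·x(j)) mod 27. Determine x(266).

13

We have x(0) = 5, x(1) = 1, x(2) = 13, x(3) = 14, x(4) = 14, x(5) = 16, x(6) = 22, x(7) = 17, x(8) = 14, x(9) = 22, x(10) = 13, x(11) = 2, x(12) = 5, x(13) = 19, x(14) = 13, x(15) = 23, x(16) = 14, x(17) = 7, x(18) = 22, x(19) = 26, x(20) = 14, x(21) = 13, x(22) = 13, x(23) = 11, x(24) = 5, x(25) = 10, x(26) = 13, x(27) = 5, x(28) = 14, x(29) = 25, x(30) = 22, x(31) = 8, x(32) = 14, x(33) = 4, x(34) = 13, x(35) = 20, x(36) = 5, x(37) = 1.
The sequence repeats with period 36.
So x(266) = x(0 + ((266-0) mod 36)) = x(14) = 13.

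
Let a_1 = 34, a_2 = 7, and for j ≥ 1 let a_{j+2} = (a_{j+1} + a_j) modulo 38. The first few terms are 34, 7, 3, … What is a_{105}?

Listing terms: a_1 = 34, a_2 = 7, a_3 = 3, a_4 = 10, a_5 = 13, a_6 = 23, a_7 = 36, a_8 = 21, a_9 = 19, a_{10} = 2, a_{11} = 21, a_{12} = 23, a_{13} = 6, a_{14} = 29, a_{15} = 35, a_{16} = 26, a_{17} = 23, a_{18} = 11, a_{19} = 34, a_{20} = 7.
The sequence repeats with period 18.
So a_{105} = a_{1 + ((105-1) mod 18)} = a_{15} = 35.

35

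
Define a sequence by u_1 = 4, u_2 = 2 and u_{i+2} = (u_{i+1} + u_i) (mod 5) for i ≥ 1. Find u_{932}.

3

Listing terms: u_1 = 4, u_2 = 2, u_3 = 1, u_4 = 3, u_5 = 4, u_6 = 2.
The sequence repeats with period 4.
(932 - 1) mod 4 = 3, so u_{932} = u_4 = 3.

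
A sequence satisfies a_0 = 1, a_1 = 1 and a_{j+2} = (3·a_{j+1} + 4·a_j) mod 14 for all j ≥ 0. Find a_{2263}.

1

Computing terms: a_0 = 1,  a_1 = 1,  a_2 = 7,  a_3 = 11,  a_4 = 5,  a_5 = 3,  a_6 = 1,  a_7 = 1.
The sequence repeats with period 6.
(2263 - 0) mod 6 = 1, so a_{2263} = a_1 = 1.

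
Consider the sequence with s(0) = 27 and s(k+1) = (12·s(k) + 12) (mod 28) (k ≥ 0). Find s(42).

20

We have s(0) = 27, s(1) = 0, s(2) = 12, s(3) = 16, s(4) = 8, s(5) = 24, s(6) = 20, s(7) = 0.
Since s(7) = s(1) = 0, the sequence is eventually periodic: after a pre-period of length 1 it cycles with period 6.
For k ≥ 1, s(k) depends only on (k - 1) mod 6. (42 - 1) mod 6 = 5, so s(42) = s(6) = 20.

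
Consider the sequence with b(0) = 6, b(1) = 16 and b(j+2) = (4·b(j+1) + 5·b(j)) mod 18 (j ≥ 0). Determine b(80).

16

Listing terms: b(0) = 6,  b(1) = 16,  b(2) = 4,  b(3) = 6,  b(4) = 8,  b(5) = 8,  b(6) = 0,  b(7) = 4,  b(8) = 16,  b(9) = 12,  b(10) = 2,  b(11) = 14,  b(12) = 12,  b(13) = 10,  b(14) = 10,  b(15) = 0,  b(16) = 14,  b(17) = 2,  b(18) = 6,  b(19) = 16.
Since (b(18), b(19)) = (b(0), b(1)) = (6, 16) (two consecutive terms determine the rest), the sequence is periodic with period 18.
(80 - 0) mod 18 = 8, so b(80) = b(8) = 16.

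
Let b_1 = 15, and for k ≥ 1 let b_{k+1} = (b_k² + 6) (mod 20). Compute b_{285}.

7

Computing terms: b_1 = 15,  b_2 = 11,  b_3 = 7,  b_4 = 15.
Since b_4 = b_1 = 15, the sequence is periodic with period 3.
So b_{285} = b_{1 + ((285-1) mod 3)} = b_3 = 7.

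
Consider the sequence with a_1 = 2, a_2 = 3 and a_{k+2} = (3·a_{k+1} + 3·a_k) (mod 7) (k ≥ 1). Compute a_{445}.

Listing terms: a_1 = 2; a_2 = 3; a_3 = 1; a_4 = 5; a_5 = 4; a_6 = 6; a_7 = 2; a_8 = 3.
The sequence repeats with period 6.
So a_{445} = a_{1 + ((445-1) mod 6)} = a_1 = 2.

2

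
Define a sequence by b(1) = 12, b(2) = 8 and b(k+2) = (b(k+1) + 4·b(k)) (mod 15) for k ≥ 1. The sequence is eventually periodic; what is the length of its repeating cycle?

24

We have b(1) = 12, b(2) = 8, b(3) = 11, b(4) = 13, b(5) = 12, b(6) = 4, b(7) = 7, b(8) = 8, b(9) = 6, b(10) = 8, b(11) = 2, b(12) = 4, b(13) = 12, b(14) = 13, b(15) = 1, b(16) = 8, b(17) = 12, b(18) = 14, b(19) = 2, b(20) = 13, b(21) = 6, b(22) = 13, b(23) = 7, b(24) = 14, b(25) = 12, b(26) = 8.
Since (b(25), b(26)) = (b(1), b(2)) = (12, 8) (two consecutive terms determine the rest), the sequence is periodic with period 24.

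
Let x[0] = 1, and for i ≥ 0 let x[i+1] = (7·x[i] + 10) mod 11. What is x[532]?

8

Listing terms: x[0] = 1, x[1] = 6, x[2] = 8, x[3] = 0, x[4] = 10, x[5] = 3, x[6] = 9, x[7] = 7, x[8] = 4, x[9] = 5, x[10] = 1.
Since x[10] = x[0] = 1, the sequence is periodic with period 10.
So x[532] = x[0 + ((532-0) mod 10)] = x[2] = 8.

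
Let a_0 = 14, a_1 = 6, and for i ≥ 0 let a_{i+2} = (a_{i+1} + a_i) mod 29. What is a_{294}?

14

We have a_0 = 14, a_1 = 6, a_2 = 20, a_3 = 26, a_4 = 17, a_5 = 14, a_6 = 2, a_7 = 16, a_8 = 18, a_9 = 5, a_{10} = 23, a_{11} = 28, a_{12} = 22, a_{13} = 21, a_{14} = 14, a_{15} = 6.
The sequence repeats with period 14.
(294 - 0) mod 14 = 0, so a_{294} = a_0 = 14.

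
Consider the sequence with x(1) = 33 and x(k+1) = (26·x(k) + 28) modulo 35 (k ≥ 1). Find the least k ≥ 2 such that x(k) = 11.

Listing terms: x(1) = 33, x(2) = 11, x(3) = 34, x(4) = 2, x(5) = 10, x(6) = 8, x(7) = 26, x(8) = 4, x(9) = 27, x(10) = 30, x(11) = 3, x(12) = 1, x(13) = 19, x(14) = 32, x(15) = 20, x(16) = 23, x(17) = 31, x(18) = 29, x(19) = 12, x(20) = 25, x(21) = 13, x(22) = 16, x(23) = 24, x(24) = 22, x(25) = 5, x(26) = 18, x(27) = 6, x(28) = 9, x(29) = 17, x(30) = 15, x(31) = 33.
The sequence repeats with period 30.
The value 11 first appears (with k ≥ 2) at x(2).

2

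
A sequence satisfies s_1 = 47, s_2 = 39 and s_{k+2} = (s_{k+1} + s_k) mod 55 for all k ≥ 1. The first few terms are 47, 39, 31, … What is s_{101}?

47

s_1 = 47,  s_2 = 39,  s_3 = 31,  s_4 = 15,  s_5 = 46,  s_6 = 6,  s_7 = 52,  s_8 = 3,  s_9 = 0,  s_{10} = 3,  s_{11} = 3,  s_{12} = 6,  s_{13} = 9,  s_{14} = 15,  s_{15} = 24,  s_{16} = 39,  s_{17} = 8,  s_{18} = 47,  s_{19} = 0,  s_{20} = 47,  s_{21} = 47,  s_{22} = 39.
Since (s_{21}, s_{22}) = (s_1, s_2) = (47, 39) (two consecutive terms determine the rest), the sequence is periodic with period 20.
(101 - 1) mod 20 = 0, so s_{101} = s_1 = 47.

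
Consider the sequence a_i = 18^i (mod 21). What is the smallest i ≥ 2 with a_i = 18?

4

Listing terms: a_1 = 18; a_2 = 9; a_3 = 15; a_4 = 18.
Since a_4 = a_1 = 18, the sequence is periodic with period 3.
The value 18 next appears (with i ≥ 2) at a_4.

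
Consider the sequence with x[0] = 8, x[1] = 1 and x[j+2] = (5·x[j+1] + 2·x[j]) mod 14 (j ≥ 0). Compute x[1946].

We have x[0] = 8, x[1] = 1, x[2] = 7, x[3] = 9, x[4] = 3, x[5] = 5, x[6] = 3, x[7] = 11, x[8] = 5, x[9] = 5, x[10] = 7, x[11] = 3, x[12] = 1, x[13] = 11, x[14] = 1, x[15] = 13, x[16] = 11, x[17] = 11, x[18] = 7, x[19] = 1, x[20] = 5, x[21] = 13, x[22] = 5, x[23] = 9, x[24] = 13, x[25] = 13, x[26] = 7, x[27] = 5, x[28] = 11, x[29] = 9, x[30] = 11, x[31] = 3, x[32] = 9, x[33] = 9, x[34] = 7, x[35] = 11, x[36] = 13, x[37] = 3, x[38] = 13, x[39] = 1, x[40] = 3, x[41] = 3, x[42] = 7, x[43] = 13, x[44] = 9, x[45] = 1, x[46] = 9, x[47] = 5, x[48] = 1, x[49] = 1, x[50] = 7.
Since (x[49], x[50]) = (x[1], x[2]) = (1, 7) (two consecutive terms determine the rest), the sequence is eventually periodic: after a pre-period of length 1 it cycles with period 48.
For j ≥ 1, x[j] depends only on (j - 1) mod 48. (1946 - 1) mod 48 = 25, so x[1946] = x[26] = 7.

7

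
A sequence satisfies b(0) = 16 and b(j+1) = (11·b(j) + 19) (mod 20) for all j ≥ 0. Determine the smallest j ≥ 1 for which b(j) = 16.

10

We have b(0) = 16, b(1) = 15, b(2) = 4, b(3) = 3, b(4) = 12, b(5) = 11, b(6) = 0, b(7) = 19, b(8) = 8, b(9) = 7, b(10) = 16.
Since b(10) = b(0) = 16, the sequence is periodic with period 10.
The value 16 next appears (with j ≥ 1) at b(10).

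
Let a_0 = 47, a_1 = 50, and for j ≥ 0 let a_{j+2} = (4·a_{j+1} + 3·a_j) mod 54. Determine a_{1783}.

We have a_0 = 47, a_1 = 50, a_2 = 17, a_3 = 2, a_4 = 5, a_5 = 26, a_6 = 11, a_7 = 14, a_8 = 35, a_9 = 20, a_{10} = 23, a_{11} = 44, a_{12} = 29, a_{13} = 32, a_{14} = 53, a_{15} = 38, a_{16} = 41, a_{17} = 8, a_{18} = 47, a_{19} = 50.
The sequence repeats with period 18.
So a_{1783} = a_{0 + ((1783-0) mod 18)} = a_1 = 50.

50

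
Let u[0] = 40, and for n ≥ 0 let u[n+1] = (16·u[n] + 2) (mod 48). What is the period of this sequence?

We have u[0] = 40, u[1] = 18, u[2] = 2, u[3] = 34, u[4] = 18.
Since u[4] = u[1] = 18, the sequence is eventually periodic: after a pre-period of length 1 it cycles with period 3.

3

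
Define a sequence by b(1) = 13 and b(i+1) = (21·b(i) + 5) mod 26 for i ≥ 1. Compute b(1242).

18

b(1) = 13,  b(2) = 18,  b(3) = 19,  b(4) = 14,  b(5) = 13.
The sequence repeats with period 4.
So b(1242) = b(1 + ((1242-1) mod 4)) = b(2) = 18.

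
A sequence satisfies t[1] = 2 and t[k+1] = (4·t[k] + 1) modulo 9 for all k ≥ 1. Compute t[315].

7

We have t[1] = 2,  t[2] = 0,  t[3] = 1,  t[4] = 5,  t[5] = 3,  t[6] = 4,  t[7] = 8,  t[8] = 6,  t[9] = 7,  t[10] = 2.
Since t[10] = t[1] = 2, the sequence is periodic with period 9.
So t[315] = t[1 + ((315-1) mod 9)] = t[9] = 7.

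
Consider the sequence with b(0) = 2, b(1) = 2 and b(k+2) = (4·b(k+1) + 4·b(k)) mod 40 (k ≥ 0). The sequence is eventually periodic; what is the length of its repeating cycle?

3

b(0) = 2, b(1) = 2, b(2) = 16, b(3) = 32, b(4) = 32, b(5) = 16, b(6) = 32.
Since (b(5), b(6)) = (b(2), b(3)) = (16, 32) (two consecutive terms determine the rest), the sequence is eventually periodic: after a pre-period of length 2 it cycles with period 3.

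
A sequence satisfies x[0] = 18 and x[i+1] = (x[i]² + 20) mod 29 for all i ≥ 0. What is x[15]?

x[0] = 18, x[1] = 25, x[2] = 7, x[3] = 11, x[4] = 25.
Since x[4] = x[1] = 25, the sequence is eventually periodic: after a pre-period of length 1 it cycles with period 3.
For i ≥ 1, x[i] depends only on (i - 1) mod 3. (15 - 1) mod 3 = 2, so x[15] = x[3] = 11.

11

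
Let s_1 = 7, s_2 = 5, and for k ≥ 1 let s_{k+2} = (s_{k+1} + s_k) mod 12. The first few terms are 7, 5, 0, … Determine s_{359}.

9

s_1 = 7,  s_2 = 5,  s_3 = 0,  s_4 = 5,  s_5 = 5,  s_6 = 10,  s_7 = 3,  s_8 = 1,  s_9 = 4,  s_{10} = 5,  s_{11} = 9,  s_{12} = 2,  s_{13} = 11,  s_{14} = 1,  s_{15} = 0,  s_{16} = 1,  s_{17} = 1,  s_{18} = 2,  s_{19} = 3,  s_{20} = 5,  s_{21} = 8,  s_{22} = 1,  s_{23} = 9,  s_{24} = 10,  s_{25} = 7,  s_{26} = 5.
The sequence repeats with period 24.
So s_{359} = s_{1 + ((359-1) mod 24)} = s_{23} = 9.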